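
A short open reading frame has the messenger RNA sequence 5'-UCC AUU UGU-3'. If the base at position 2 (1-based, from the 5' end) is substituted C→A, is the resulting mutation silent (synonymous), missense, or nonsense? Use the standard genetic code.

missense

Position 2 falls in codon 1: UCC → Ser.
After the substitution the codon is UAC → Tyr.
Ser ≠ Tyr, so this is a missense mutation.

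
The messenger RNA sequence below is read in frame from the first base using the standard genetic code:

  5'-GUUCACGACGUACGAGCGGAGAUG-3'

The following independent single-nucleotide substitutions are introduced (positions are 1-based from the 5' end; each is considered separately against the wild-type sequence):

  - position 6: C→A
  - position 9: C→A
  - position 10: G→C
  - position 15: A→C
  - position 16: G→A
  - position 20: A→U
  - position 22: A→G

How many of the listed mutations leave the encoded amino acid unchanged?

Codon 2: CAC (His) → CAA (Gln) — missense.
Codon 3: GAC (Asp) → GAA (Glu) — missense.
Codon 4: GUA (Val) → CUA (Leu) — missense.
Codon 5: CGA (Arg) → CGC (Arg) — synonymous.
Codon 6: GCG (Ala) → ACG (Thr) — missense.
Codon 7: GAG (Glu) → GUG (Val) — missense.
Codon 8: AUG (Met) → GUG (Val) — missense.
Synonymous: 1 of 7.

1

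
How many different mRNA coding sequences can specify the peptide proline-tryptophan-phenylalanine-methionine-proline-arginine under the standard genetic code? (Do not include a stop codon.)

192

Pro: 4 codons.
Trp: 1 codon.
Phe: 2 codons.
Met: 1 codon.
Pro: 4 codons.
Arg: 6 codons.
4 × 1 × 2 × 1 × 4 × 6 = 192.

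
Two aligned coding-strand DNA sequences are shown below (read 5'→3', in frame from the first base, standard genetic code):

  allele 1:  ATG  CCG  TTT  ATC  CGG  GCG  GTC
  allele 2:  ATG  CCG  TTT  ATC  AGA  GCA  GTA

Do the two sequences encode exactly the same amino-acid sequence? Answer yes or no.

yes

Codon 1: ATG Met / ATG Met — identical.
Codon 2: CCG Pro / CCG Pro — identical.
Codon 3: TTT Phe / TTT Phe — identical.
Codon 4: ATC Ile / ATC Ile — identical.
Codon 5: CGG Arg / AGA Arg — synonymous.
Codon 6: GCG Ala / GCA Ala — synonymous.
Codon 7: GTC Val / GTA Val — synonymous.
Nonsynonymous differences: 0 → same protein.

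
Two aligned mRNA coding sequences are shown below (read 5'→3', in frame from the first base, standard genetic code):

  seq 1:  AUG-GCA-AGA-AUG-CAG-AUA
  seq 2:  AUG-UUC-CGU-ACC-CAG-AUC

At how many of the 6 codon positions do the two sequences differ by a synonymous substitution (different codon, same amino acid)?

2

Codon 1: AUG Met / AUG Met — identical.
Codon 2: GCA Ala / UUC Phe — nonsynonymous.
Codon 3: AGA Arg / CGU Arg — synonymous.
Codon 4: AUG Met / ACC Thr — nonsynonymous.
Codon 5: CAG Gln / CAG Gln — identical.
Codon 6: AUA Ile / AUC Ile — synonymous.
Synonymous differences: 2.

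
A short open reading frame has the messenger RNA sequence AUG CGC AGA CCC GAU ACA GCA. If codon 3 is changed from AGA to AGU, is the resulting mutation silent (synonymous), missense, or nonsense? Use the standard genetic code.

missense

Position 9 falls in codon 3: AGA → Arg.
After the substitution the codon is AGU → Ser.
Arg ≠ Ser, so this is a missense mutation.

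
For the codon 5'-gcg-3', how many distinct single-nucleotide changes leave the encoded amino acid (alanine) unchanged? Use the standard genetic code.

Position 1: none → 0 synonymous.
Position 2: none → 0 synonymous.
Position 3: GCU, GCC, GCA → 3 synonymous.
Total: 0 + 0 + 3 = 3.

3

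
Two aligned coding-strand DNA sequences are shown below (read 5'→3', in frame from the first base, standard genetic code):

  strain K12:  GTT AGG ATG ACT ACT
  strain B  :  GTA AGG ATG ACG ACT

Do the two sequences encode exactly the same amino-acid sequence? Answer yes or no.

yes

Codon 1: GTT Val / GTA Val — synonymous.
Codon 2: AGG Arg / AGG Arg — identical.
Codon 3: ATG Met / ATG Met — identical.
Codon 4: ACT Thr / ACG Thr — synonymous.
Codon 5: ACT Thr / ACT Thr — identical.
Nonsynonymous differences: 0 → same protein.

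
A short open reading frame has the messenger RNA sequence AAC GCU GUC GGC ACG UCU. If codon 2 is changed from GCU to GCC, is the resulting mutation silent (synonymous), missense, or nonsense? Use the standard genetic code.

silent

Position 6 falls in codon 2: GCU → Ala.
After the substitution the codon is GCC → Ala.
Both encode Ala, so the change is synonymous.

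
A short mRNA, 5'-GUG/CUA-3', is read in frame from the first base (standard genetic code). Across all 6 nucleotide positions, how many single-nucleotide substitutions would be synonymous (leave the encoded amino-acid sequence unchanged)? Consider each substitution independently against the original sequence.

Codon 1 (GUG, Val): 3 synonymous substitutions.
Codon 2 (CUA, Leu): 4 synonymous substitutions.
Total: 3 + 4 = 7.

7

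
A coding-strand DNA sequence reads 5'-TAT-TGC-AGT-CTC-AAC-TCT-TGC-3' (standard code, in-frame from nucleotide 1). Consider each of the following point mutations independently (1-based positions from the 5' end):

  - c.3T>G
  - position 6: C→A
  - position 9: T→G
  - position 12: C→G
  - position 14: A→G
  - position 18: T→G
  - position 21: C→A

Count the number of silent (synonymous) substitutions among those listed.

2

Codon 1: TAT (Tyr) → TAG (Stop) — nonsense.
Codon 2: TGC (Cys) → TGA (Stop) — nonsense.
Codon 3: AGT (Ser) → AGG (Arg) — missense.
Codon 4: CTC (Leu) → CTG (Leu) — synonymous.
Codon 5: AAC (Asn) → AGC (Ser) — missense.
Codon 6: TCT (Ser) → TCG (Ser) — synonymous.
Codon 7: TGC (Cys) → TGA (Stop) — nonsense.
Synonymous: 2 of 7.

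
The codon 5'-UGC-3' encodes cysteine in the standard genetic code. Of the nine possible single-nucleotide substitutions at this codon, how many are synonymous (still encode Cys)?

1

Position 1: none → 0 synonymous.
Position 2: none → 0 synonymous.
Position 3: UGU → 1 synonymous.
Total: 0 + 0 + 1 = 1.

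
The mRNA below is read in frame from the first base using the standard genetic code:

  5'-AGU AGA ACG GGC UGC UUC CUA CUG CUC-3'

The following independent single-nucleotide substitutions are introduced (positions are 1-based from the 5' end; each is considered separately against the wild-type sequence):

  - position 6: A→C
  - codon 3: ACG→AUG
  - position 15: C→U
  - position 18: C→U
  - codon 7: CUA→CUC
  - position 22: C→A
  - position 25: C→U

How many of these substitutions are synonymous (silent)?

Codon 2: AGA (Arg) → AGC (Ser) — missense.
Codon 3: ACG (Thr) → AUG (Met) — missense.
Codon 5: UGC (Cys) → UGU (Cys) — synonymous.
Codon 6: UUC (Phe) → UUU (Phe) — synonymous.
Codon 7: CUA (Leu) → CUC (Leu) — synonymous.
Codon 8: CUG (Leu) → AUG (Met) — missense.
Codon 9: CUC (Leu) → UUC (Phe) — missense.
Synonymous: 3 of 7.

3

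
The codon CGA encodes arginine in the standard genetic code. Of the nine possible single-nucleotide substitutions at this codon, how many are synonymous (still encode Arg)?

Position 1: AGA → 1 synonymous.
Position 2: none → 0 synonymous.
Position 3: CGU, CGC, CGG → 3 synonymous.
Total: 1 + 0 + 3 = 4.

4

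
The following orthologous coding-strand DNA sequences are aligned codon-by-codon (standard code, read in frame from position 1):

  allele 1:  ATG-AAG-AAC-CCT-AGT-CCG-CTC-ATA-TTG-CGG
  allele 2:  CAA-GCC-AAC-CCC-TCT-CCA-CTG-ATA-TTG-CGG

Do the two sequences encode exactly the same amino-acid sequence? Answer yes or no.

Codon 1: ATG Met / CAA Gln — nonsynonymous.
Codon 2: AAG Lys / GCC Ala — nonsynonymous.
Codon 3: AAC Asn / AAC Asn — identical.
Codon 4: CCT Pro / CCC Pro — synonymous.
Codon 5: AGT Ser / TCT Ser — synonymous.
Codon 6: CCG Pro / CCA Pro — synonymous.
Codon 7: CTC Leu / CTG Leu — synonymous.
Codon 8: ATA Ile / ATA Ile — identical.
Codon 9: TTG Leu / TTG Leu — identical.
Codon 10: CGG Arg / CGG Arg — identical.
Nonsynonymous differences: 2 → different protein.

no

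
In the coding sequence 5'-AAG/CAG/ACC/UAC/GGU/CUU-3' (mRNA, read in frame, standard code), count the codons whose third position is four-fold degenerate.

Codon 1 AAG (Lys): third position 2-fold.
Codon 2 CAG (Gln): third position 2-fold.
Codon 3 ACC (Thr): third position 4-fold.
Codon 4 UAC (Tyr): third position 2-fold.
Codon 5 GGU (Gly): third position 4-fold.
Codon 6 CUU (Leu): third position 4-fold.
Four-fold degenerate third positions: 3.

3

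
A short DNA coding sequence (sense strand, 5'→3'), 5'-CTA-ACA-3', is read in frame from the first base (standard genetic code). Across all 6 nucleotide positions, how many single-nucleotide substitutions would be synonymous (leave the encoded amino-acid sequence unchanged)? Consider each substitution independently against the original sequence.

Codon 1 (CTA, Leu): 4 synonymous substitutions.
Codon 2 (ACA, Thr): 3 synonymous substitutions.
Total: 4 + 3 = 7.

7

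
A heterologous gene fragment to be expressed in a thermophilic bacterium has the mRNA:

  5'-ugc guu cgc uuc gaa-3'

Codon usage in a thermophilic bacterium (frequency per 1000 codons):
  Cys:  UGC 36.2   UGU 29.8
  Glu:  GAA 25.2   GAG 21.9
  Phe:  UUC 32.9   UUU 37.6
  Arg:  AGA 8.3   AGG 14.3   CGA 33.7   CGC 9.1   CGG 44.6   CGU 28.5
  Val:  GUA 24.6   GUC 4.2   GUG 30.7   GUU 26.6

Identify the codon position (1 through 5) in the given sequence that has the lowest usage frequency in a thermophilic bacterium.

Codon 1 UGC (Cys): 36.2 per 1000.
Codon 2 GUU (Val): 26.6 per 1000.
Codon 3 CGC (Arg): 9.1 per 1000.
Codon 4 UUC (Phe): 32.9 per 1000.
Codon 5 GAA (Glu): 25.2 per 1000.
Lowest frequency is 9.1 at codon 3.

3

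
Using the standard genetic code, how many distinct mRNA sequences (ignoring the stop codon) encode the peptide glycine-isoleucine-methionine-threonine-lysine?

Gly: 4 codons.
Ile: 3 codons.
Met: 1 codon.
Thr: 4 codons.
Lys: 2 codons.
4 × 3 × 1 × 4 × 2 = 96.

96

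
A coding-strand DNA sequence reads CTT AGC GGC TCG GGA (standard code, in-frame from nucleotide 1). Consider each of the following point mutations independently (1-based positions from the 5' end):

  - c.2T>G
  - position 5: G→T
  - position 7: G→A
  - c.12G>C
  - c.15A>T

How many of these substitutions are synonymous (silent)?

Codon 1: CTT (Leu) → CGT (Arg) — missense.
Codon 2: AGC (Ser) → ATC (Ile) — missense.
Codon 3: GGC (Gly) → AGC (Ser) — missense.
Codon 4: TCG (Ser) → TCC (Ser) — synonymous.
Codon 5: GGA (Gly) → GGT (Gly) — synonymous.
Synonymous: 2 of 5.

2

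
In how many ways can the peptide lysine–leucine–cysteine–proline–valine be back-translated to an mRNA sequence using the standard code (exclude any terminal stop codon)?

Lys: 2 codons.
Leu: 6 codons.
Cys: 2 codons.
Pro: 4 codons.
Val: 4 codons.
2 × 6 × 2 × 4 × 4 = 384.

384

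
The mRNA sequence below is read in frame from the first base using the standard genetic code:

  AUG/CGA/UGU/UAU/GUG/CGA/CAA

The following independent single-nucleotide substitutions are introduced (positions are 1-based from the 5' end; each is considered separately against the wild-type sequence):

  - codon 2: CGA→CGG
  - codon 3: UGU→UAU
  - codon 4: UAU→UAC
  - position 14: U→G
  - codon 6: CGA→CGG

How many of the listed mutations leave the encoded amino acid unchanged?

Codon 2: CGA (Arg) → CGG (Arg) — synonymous.
Codon 3: UGU (Cys) → UAU (Tyr) — missense.
Codon 4: UAU (Tyr) → UAC (Tyr) — synonymous.
Codon 5: GUG (Val) → GGG (Gly) — missense.
Codon 6: CGA (Arg) → CGG (Arg) — synonymous.
Synonymous: 3 of 5.

3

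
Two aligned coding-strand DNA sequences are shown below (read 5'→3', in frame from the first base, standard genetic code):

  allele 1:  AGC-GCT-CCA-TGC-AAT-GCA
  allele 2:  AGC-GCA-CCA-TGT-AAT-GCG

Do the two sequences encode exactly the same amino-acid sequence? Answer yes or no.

Codon 1: AGC Ser / AGC Ser — identical.
Codon 2: GCT Ala / GCA Ala — synonymous.
Codon 3: CCA Pro / CCA Pro — identical.
Codon 4: TGC Cys / TGT Cys — synonymous.
Codon 5: AAT Asn / AAT Asn — identical.
Codon 6: GCA Ala / GCG Ala — synonymous.
Nonsynonymous differences: 0 → same protein.

yes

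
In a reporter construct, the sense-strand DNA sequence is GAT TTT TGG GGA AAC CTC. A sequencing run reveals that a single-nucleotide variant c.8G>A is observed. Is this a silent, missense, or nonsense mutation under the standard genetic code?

nonsense

Position 8 falls in codon 3: TGG → Trp.
After the substitution the codon is TAG → Stop.
The new codon is a stop codon, so this is a nonsense mutation.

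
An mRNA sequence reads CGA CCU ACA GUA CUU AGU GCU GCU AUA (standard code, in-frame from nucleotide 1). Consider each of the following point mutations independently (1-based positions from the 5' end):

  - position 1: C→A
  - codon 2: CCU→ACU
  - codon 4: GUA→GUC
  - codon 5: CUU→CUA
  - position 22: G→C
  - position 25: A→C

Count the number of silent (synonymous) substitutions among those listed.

3

Codon 1: CGA (Arg) → AGA (Arg) — synonymous.
Codon 2: CCU (Pro) → ACU (Thr) — missense.
Codon 4: GUA (Val) → GUC (Val) — synonymous.
Codon 5: CUU (Leu) → CUA (Leu) — synonymous.
Codon 8: GCU (Ala) → CCU (Pro) — missense.
Codon 9: AUA (Ile) → CUA (Leu) — missense.
Synonymous: 3 of 6.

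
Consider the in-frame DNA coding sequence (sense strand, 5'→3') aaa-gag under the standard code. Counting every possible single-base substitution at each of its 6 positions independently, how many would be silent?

Codon 1 (AAA, Lys): 1 synonymous substitution.
Codon 2 (GAG, Glu): 1 synonymous substitution.
Total: 1 + 1 = 2.

2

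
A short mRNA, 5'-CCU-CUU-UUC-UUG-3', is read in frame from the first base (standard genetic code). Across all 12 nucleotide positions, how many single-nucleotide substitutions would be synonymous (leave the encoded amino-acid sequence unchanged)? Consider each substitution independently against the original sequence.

9

Codon 1 (CCU, Pro): 3 synonymous substitutions.
Codon 2 (CUU, Leu): 3 synonymous substitutions.
Codon 3 (UUC, Phe): 1 synonymous substitution.
Codon 4 (UUG, Leu): 2 synonymous substitutions.
Total: 3 + 3 + 1 + 2 = 9.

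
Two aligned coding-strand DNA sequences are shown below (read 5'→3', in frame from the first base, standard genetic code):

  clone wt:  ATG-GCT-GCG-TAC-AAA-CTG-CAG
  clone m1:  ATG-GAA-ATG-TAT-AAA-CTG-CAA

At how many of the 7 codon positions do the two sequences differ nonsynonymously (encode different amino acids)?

2

Codon 1: ATG Met / ATG Met — identical.
Codon 2: GCT Ala / GAA Glu — nonsynonymous.
Codon 3: GCG Ala / ATG Met — nonsynonymous.
Codon 4: TAC Tyr / TAT Tyr — synonymous.
Codon 5: AAA Lys / AAA Lys — identical.
Codon 6: CTG Leu / CTG Leu — identical.
Codon 7: CAG Gln / CAA Gln — synonymous.
Nonsynonymous differences: 2.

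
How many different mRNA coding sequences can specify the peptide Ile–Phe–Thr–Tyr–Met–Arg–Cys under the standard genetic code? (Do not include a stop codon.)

Ile: 3 codons.
Phe: 2 codons.
Thr: 4 codons.
Tyr: 2 codons.
Met: 1 codon.
Arg: 6 codons.
Cys: 2 codons.
3 × 2 × 4 × 2 × 1 × 6 × 2 = 576.

576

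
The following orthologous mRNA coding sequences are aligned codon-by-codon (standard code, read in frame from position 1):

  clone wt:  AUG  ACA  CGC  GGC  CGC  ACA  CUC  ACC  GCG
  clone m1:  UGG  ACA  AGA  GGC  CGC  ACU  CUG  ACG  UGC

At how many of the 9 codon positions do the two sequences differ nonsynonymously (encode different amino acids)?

2

Codon 1: AUG Met / UGG Trp — nonsynonymous.
Codon 2: ACA Thr / ACA Thr — identical.
Codon 3: CGC Arg / AGA Arg — synonymous.
Codon 4: GGC Gly / GGC Gly — identical.
Codon 5: CGC Arg / CGC Arg — identical.
Codon 6: ACA Thr / ACU Thr — synonymous.
Codon 7: CUC Leu / CUG Leu — synonymous.
Codon 8: ACC Thr / ACG Thr — synonymous.
Codon 9: GCG Ala / UGC Cys — nonsynonymous.
Nonsynonymous differences: 2.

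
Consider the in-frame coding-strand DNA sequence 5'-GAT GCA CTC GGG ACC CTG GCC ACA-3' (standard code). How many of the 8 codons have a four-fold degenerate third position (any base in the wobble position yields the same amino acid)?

7

Codon 1 GAT (Asp): third position 2-fold.
Codon 2 GCA (Ala): third position 4-fold.
Codon 3 CTC (Leu): third position 4-fold.
Codon 4 GGG (Gly): third position 4-fold.
Codon 5 ACC (Thr): third position 4-fold.
Codon 6 CTG (Leu): third position 4-fold.
Codon 7 GCC (Ala): third position 4-fold.
Codon 8 ACA (Thr): third position 4-fold.
Four-fold degenerate third positions: 7.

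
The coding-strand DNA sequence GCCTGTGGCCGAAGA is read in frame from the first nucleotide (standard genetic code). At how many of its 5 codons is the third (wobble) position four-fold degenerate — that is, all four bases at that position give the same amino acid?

3

Codon 1 GCC (Ala): third position 4-fold.
Codon 2 TGT (Cys): third position 2-fold.
Codon 3 GGC (Gly): third position 4-fold.
Codon 4 CGA (Arg): third position 4-fold.
Codon 5 AGA (Arg): third position 2-fold.
Four-fold degenerate third positions: 3.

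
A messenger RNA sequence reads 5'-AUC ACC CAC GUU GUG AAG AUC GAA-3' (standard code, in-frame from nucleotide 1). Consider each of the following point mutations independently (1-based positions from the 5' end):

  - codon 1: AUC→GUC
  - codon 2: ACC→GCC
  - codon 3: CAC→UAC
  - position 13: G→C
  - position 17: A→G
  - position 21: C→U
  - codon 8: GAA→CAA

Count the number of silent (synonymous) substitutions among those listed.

Codon 1: AUC (Ile) → GUC (Val) — missense.
Codon 2: ACC (Thr) → GCC (Ala) — missense.
Codon 3: CAC (His) → UAC (Tyr) — missense.
Codon 5: GUG (Val) → CUG (Leu) — missense.
Codon 6: AAG (Lys) → AGG (Arg) — missense.
Codon 7: AUC (Ile) → AUU (Ile) — synonymous.
Codon 8: GAA (Glu) → CAA (Gln) — missense.
Synonymous: 1 of 7.

1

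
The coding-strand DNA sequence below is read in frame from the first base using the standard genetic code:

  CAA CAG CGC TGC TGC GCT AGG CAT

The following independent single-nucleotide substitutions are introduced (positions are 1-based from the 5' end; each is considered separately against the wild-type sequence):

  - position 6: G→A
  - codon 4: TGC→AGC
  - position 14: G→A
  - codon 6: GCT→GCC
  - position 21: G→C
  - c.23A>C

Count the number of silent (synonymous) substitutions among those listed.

Codon 2: CAG (Gln) → CAA (Gln) — synonymous.
Codon 4: TGC (Cys) → AGC (Ser) — missense.
Codon 5: TGC (Cys) → TAC (Tyr) — missense.
Codon 6: GCT (Ala) → GCC (Ala) — synonymous.
Codon 7: AGG (Arg) → AGC (Ser) — missense.
Codon 8: CAT (His) → CCT (Pro) — missense.
Synonymous: 2 of 6.

2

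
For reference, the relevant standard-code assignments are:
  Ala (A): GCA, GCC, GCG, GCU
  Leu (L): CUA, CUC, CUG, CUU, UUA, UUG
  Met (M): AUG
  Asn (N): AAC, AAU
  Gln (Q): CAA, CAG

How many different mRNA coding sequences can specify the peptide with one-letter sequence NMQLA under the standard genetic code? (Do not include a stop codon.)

Asn: 2 codons.
Met: 1 codon.
Gln: 2 codons.
Leu: 6 codons.
Ala: 4 codons.
2 × 1 × 2 × 6 × 4 = 96.

96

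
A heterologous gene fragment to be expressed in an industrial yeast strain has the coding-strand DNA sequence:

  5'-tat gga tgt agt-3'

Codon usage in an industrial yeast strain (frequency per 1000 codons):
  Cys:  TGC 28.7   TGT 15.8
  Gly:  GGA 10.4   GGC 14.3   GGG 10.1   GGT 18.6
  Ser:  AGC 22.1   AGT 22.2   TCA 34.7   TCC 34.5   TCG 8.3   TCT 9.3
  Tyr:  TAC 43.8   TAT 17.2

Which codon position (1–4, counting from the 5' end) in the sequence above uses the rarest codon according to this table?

2

Codon 1 TAT (Tyr): 17.2 per 1000.
Codon 2 GGA (Gly): 10.4 per 1000.
Codon 3 TGT (Cys): 15.8 per 1000.
Codon 4 AGT (Ser): 22.2 per 1000.
Lowest frequency is 10.4 at codon 2.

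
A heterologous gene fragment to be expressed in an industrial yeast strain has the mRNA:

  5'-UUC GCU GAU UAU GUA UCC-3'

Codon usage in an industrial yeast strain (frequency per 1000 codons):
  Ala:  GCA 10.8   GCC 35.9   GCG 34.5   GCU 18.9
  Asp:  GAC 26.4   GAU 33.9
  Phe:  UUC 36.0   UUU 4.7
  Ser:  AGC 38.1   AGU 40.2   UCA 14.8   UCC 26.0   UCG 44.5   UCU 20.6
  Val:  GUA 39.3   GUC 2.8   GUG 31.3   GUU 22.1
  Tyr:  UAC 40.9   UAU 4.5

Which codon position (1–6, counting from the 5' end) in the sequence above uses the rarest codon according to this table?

4

Codon 1 UUC (Phe): 36.0 per 1000.
Codon 2 GCU (Ala): 18.9 per 1000.
Codon 3 GAU (Asp): 33.9 per 1000.
Codon 4 UAU (Tyr): 4.5 per 1000.
Codon 5 GUA (Val): 39.3 per 1000.
Codon 6 UCC (Ser): 26.0 per 1000.
Lowest frequency is 4.5 at codon 4.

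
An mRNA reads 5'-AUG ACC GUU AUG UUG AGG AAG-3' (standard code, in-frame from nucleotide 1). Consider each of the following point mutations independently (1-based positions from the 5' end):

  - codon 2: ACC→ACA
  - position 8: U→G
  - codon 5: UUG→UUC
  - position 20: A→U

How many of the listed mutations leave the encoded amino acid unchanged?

Codon 2: ACC (Thr) → ACA (Thr) — synonymous.
Codon 3: GUU (Val) → GGU (Gly) — missense.
Codon 5: UUG (Leu) → UUC (Phe) — missense.
Codon 7: AAG (Lys) → AUG (Met) — missense.
Synonymous: 1 of 4.

1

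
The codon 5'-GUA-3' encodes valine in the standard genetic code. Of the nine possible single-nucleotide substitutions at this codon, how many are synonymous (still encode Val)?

Position 1: none → 0 synonymous.
Position 2: none → 0 synonymous.
Position 3: GUU, GUC, GUG → 3 synonymous.
Total: 0 + 0 + 3 = 3.

3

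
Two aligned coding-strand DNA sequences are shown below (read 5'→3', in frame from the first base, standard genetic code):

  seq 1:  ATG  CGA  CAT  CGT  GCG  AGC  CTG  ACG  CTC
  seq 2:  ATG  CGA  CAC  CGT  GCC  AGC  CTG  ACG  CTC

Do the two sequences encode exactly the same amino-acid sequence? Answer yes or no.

yes

Codon 1: ATG Met / ATG Met — identical.
Codon 2: CGA Arg / CGA Arg — identical.
Codon 3: CAT His / CAC His — synonymous.
Codon 4: CGT Arg / CGT Arg — identical.
Codon 5: GCG Ala / GCC Ala — synonymous.
Codon 6: AGC Ser / AGC Ser — identical.
Codon 7: CTG Leu / CTG Leu — identical.
Codon 8: ACG Thr / ACG Thr — identical.
Codon 9: CTC Leu / CTC Leu — identical.
Nonsynonymous differences: 0 → same protein.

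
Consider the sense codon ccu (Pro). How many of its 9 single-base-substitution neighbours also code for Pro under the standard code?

3

Position 1: none → 0 synonymous.
Position 2: none → 0 synonymous.
Position 3: CCC, CCA, CCG → 3 synonymous.
Total: 0 + 0 + 3 = 3.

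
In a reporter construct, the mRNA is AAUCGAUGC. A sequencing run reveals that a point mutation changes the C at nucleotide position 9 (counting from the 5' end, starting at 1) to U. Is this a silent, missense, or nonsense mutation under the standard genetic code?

silent

Position 9 falls in codon 3: UGC → Cys.
After the substitution the codon is UGU → Cys.
Both encode Cys, so the change is synonymous.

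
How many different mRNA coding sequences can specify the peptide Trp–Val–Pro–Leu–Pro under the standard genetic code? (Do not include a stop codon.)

384

Trp: 1 codon.
Val: 4 codons.
Pro: 4 codons.
Leu: 6 codons.
Pro: 4 codons.
1 × 4 × 4 × 6 × 4 = 384.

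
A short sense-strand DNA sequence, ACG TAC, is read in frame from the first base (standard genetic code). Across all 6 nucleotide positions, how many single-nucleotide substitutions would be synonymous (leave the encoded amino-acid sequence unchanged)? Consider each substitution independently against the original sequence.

4

Codon 1 (ACG, Thr): 3 synonymous substitutions.
Codon 2 (TAC, Tyr): 1 synonymous substitution.
Total: 3 + 1 = 4.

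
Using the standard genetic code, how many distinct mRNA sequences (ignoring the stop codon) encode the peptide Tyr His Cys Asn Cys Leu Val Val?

3072

Tyr: 2 codons.
His: 2 codons.
Cys: 2 codons.
Asn: 2 codons.
Cys: 2 codons.
Leu: 6 codons.
Val: 4 codons.
Val: 4 codons.
2 × 2 × 2 × 2 × 2 × 6 × 4 × 4 = 3072.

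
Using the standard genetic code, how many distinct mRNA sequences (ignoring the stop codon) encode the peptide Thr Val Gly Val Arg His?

Thr: 4 codons.
Val: 4 codons.
Gly: 4 codons.
Val: 4 codons.
Arg: 6 codons.
His: 2 codons.
4 × 4 × 4 × 4 × 6 × 2 = 3072.

3072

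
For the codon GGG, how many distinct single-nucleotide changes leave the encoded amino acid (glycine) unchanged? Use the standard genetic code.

Position 1: none → 0 synonymous.
Position 2: none → 0 synonymous.
Position 3: GGU, GGC, GGA → 3 synonymous.
Total: 0 + 0 + 3 = 3.

3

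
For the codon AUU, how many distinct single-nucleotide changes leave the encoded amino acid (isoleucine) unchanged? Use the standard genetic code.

2

Position 1: none → 0 synonymous.
Position 2: none → 0 synonymous.
Position 3: AUC, AUA → 2 synonymous.
Total: 0 + 0 + 2 = 2.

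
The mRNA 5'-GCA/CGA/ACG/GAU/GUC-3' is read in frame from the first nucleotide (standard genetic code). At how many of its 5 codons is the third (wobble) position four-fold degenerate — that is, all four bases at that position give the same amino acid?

Codon 1 GCA (Ala): third position 4-fold.
Codon 2 CGA (Arg): third position 4-fold.
Codon 3 ACG (Thr): third position 4-fold.
Codon 4 GAU (Asp): third position 2-fold.
Codon 5 GUC (Val): third position 4-fold.
Four-fold degenerate third positions: 4.

4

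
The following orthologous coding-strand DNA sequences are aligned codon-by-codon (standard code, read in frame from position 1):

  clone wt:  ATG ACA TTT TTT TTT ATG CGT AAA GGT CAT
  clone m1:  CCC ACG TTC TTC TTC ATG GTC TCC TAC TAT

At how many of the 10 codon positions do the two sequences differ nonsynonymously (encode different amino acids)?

Codon 1: ATG Met / CCC Pro — nonsynonymous.
Codon 2: ACA Thr / ACG Thr — synonymous.
Codon 3: TTT Phe / TTC Phe — synonymous.
Codon 4: TTT Phe / TTC Phe — synonymous.
Codon 5: TTT Phe / TTC Phe — synonymous.
Codon 6: ATG Met / ATG Met — identical.
Codon 7: CGT Arg / GTC Val — nonsynonymous.
Codon 8: AAA Lys / TCC Ser — nonsynonymous.
Codon 9: GGT Gly / TAC Tyr — nonsynonymous.
Codon 10: CAT His / TAT Tyr — nonsynonymous.
Nonsynonymous differences: 5.

5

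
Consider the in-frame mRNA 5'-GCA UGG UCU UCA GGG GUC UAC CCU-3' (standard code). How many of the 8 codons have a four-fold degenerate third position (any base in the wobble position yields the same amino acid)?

6

Codon 1 GCA (Ala): third position 4-fold.
Codon 2 UGG (Trp): third position 1-fold.
Codon 3 UCU (Ser): third position 4-fold.
Codon 4 UCA (Ser): third position 4-fold.
Codon 5 GGG (Gly): third position 4-fold.
Codon 6 GUC (Val): third position 4-fold.
Codon 7 UAC (Tyr): third position 2-fold.
Codon 8 CCU (Pro): third position 4-fold.
Four-fold degenerate third positions: 6.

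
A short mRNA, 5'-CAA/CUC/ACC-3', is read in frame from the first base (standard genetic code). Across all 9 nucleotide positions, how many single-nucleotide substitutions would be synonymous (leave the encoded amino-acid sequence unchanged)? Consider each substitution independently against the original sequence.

7

Codon 1 (CAA, Gln): 1 synonymous substitution.
Codon 2 (CUC, Leu): 3 synonymous substitutions.
Codon 3 (ACC, Thr): 3 synonymous substitutions.
Total: 1 + 3 + 3 = 7.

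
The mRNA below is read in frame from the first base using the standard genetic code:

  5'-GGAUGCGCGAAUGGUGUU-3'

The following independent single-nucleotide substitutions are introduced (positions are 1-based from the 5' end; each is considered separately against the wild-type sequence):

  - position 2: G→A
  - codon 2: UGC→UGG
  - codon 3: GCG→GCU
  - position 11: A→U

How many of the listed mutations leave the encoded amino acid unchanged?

1

Codon 1: GGA (Gly) → GAA (Glu) — missense.
Codon 2: UGC (Cys) → UGG (Trp) — missense.
Codon 3: GCG (Ala) → GCU (Ala) — synonymous.
Codon 4: AAU (Asn) → AUU (Ile) — missense.
Synonymous: 1 of 4.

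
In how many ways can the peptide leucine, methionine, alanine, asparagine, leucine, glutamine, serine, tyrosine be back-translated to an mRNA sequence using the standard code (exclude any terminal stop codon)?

Leu: 6 codons.
Met: 1 codon.
Ala: 4 codons.
Asn: 2 codons.
Leu: 6 codons.
Gln: 2 codons.
Ser: 6 codons.
Tyr: 2 codons.
6 × 1 × 4 × 2 × 6 × 2 × 6 × 2 = 6912.

6912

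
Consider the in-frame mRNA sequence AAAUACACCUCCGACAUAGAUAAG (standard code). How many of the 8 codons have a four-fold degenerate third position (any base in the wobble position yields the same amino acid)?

Codon 1 AAA (Lys): third position 2-fold.
Codon 2 UAC (Tyr): third position 2-fold.
Codon 3 ACC (Thr): third position 4-fold.
Codon 4 UCC (Ser): third position 4-fold.
Codon 5 GAC (Asp): third position 2-fold.
Codon 6 AUA (Ile): third position 3-fold.
Codon 7 GAU (Asp): third position 2-fold.
Codon 8 AAG (Lys): third position 2-fold.
Four-fold degenerate third positions: 2.

2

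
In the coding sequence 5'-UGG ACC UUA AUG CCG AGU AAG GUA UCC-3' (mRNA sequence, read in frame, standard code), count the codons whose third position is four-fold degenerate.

Codon 1 UGG (Trp): third position 1-fold.
Codon 2 ACC (Thr): third position 4-fold.
Codon 3 UUA (Leu): third position 2-fold.
Codon 4 AUG (Met): third position 1-fold.
Codon 5 CCG (Pro): third position 4-fold.
Codon 6 AGU (Ser): third position 2-fold.
Codon 7 AAG (Lys): third position 2-fold.
Codon 8 GUA (Val): third position 4-fold.
Codon 9 UCC (Ser): third position 4-fold.
Four-fold degenerate third positions: 4.

4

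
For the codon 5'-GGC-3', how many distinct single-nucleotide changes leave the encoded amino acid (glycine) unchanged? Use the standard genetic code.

3

Position 1: none → 0 synonymous.
Position 2: none → 0 synonymous.
Position 3: GGU, GGA, GGG → 3 synonymous.
Total: 0 + 0 + 3 = 3.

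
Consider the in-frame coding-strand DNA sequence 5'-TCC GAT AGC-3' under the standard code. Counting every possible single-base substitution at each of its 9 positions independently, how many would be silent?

Codon 1 (TCC, Ser): 3 synonymous substitutions.
Codon 2 (GAT, Asp): 1 synonymous substitution.
Codon 3 (AGC, Ser): 1 synonymous substitution.
Total: 3 + 1 + 1 = 5.

5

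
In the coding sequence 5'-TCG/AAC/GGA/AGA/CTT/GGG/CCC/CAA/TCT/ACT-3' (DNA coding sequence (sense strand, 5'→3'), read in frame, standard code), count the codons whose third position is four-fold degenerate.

7

Codon 1 TCG (Ser): third position 4-fold.
Codon 2 AAC (Asn): third position 2-fold.
Codon 3 GGA (Gly): third position 4-fold.
Codon 4 AGA (Arg): third position 2-fold.
Codon 5 CTT (Leu): third position 4-fold.
Codon 6 GGG (Gly): third position 4-fold.
Codon 7 CCC (Pro): third position 4-fold.
Codon 8 CAA (Gln): third position 2-fold.
Codon 9 TCT (Ser): third position 4-fold.
Codon 10 ACT (Thr): third position 4-fold.
Four-fold degenerate third positions: 7.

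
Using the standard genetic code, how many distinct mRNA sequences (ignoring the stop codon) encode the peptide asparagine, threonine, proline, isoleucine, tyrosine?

192

Asn: 2 codons.
Thr: 4 codons.
Pro: 4 codons.
Ile: 3 codons.
Tyr: 2 codons.
2 × 4 × 4 × 3 × 2 = 192.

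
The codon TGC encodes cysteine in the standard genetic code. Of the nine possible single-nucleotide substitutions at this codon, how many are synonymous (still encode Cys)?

1

Position 1: none → 0 synonymous.
Position 2: none → 0 synonymous.
Position 3: TGT → 1 synonymous.
Total: 0 + 0 + 1 = 1.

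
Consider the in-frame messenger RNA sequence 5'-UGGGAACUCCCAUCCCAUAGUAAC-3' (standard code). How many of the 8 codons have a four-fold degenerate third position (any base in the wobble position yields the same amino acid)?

Codon 1 UGG (Trp): third position 1-fold.
Codon 2 GAA (Glu): third position 2-fold.
Codon 3 CUC (Leu): third position 4-fold.
Codon 4 CCA (Pro): third position 4-fold.
Codon 5 UCC (Ser): third position 4-fold.
Codon 6 CAU (His): third position 2-fold.
Codon 7 AGU (Ser): third position 2-fold.
Codon 8 AAC (Asn): third position 2-fold.
Four-fold degenerate third positions: 3.

3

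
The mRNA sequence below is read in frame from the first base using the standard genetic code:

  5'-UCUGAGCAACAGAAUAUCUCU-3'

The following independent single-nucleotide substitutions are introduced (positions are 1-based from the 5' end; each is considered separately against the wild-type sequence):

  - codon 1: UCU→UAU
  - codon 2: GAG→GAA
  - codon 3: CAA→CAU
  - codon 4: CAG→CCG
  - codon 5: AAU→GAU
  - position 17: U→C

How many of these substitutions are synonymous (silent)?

1

Codon 1: UCU (Ser) → UAU (Tyr) — missense.
Codon 2: GAG (Glu) → GAA (Glu) — synonymous.
Codon 3: CAA (Gln) → CAU (His) — missense.
Codon 4: CAG (Gln) → CCG (Pro) — missense.
Codon 5: AAU (Asn) → GAU (Asp) — missense.
Codon 6: AUC (Ile) → ACC (Thr) — missense.
Synonymous: 1 of 6.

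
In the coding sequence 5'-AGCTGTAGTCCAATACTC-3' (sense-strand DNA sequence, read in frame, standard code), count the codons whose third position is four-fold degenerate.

2

Codon 1 AGC (Ser): third position 2-fold.
Codon 2 TGT (Cys): third position 2-fold.
Codon 3 AGT (Ser): third position 2-fold.
Codon 4 CCA (Pro): third position 4-fold.
Codon 5 ATA (Ile): third position 3-fold.
Codon 6 CTC (Leu): third position 4-fold.
Four-fold degenerate third positions: 2.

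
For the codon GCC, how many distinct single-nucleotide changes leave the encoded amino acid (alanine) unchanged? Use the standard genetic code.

3

Position 1: none → 0 synonymous.
Position 2: none → 0 synonymous.
Position 3: GCU, GCA, GCG → 3 synonymous.
Total: 0 + 0 + 3 = 3.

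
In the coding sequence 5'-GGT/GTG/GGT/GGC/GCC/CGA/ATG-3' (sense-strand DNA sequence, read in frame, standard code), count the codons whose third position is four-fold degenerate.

Codon 1 GGT (Gly): third position 4-fold.
Codon 2 GTG (Val): third position 4-fold.
Codon 3 GGT (Gly): third position 4-fold.
Codon 4 GGC (Gly): third position 4-fold.
Codon 5 GCC (Ala): third position 4-fold.
Codon 6 CGA (Arg): third position 4-fold.
Codon 7 ATG (Met): third position 1-fold.
Four-fold degenerate third positions: 6.

6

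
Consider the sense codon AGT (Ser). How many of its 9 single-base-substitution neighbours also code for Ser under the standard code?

Position 1: none → 0 synonymous.
Position 2: none → 0 synonymous.
Position 3: AGC → 1 synonymous.
Total: 0 + 0 + 1 = 1.

1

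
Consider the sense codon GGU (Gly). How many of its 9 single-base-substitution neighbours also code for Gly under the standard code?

3

Position 1: none → 0 synonymous.
Position 2: none → 0 synonymous.
Position 3: GGC, GGA, GGG → 3 synonymous.
Total: 0 + 0 + 3 = 3.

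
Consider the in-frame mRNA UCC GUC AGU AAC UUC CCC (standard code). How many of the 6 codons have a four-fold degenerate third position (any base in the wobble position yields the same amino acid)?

Codon 1 UCC (Ser): third position 4-fold.
Codon 2 GUC (Val): third position 4-fold.
Codon 3 AGU (Ser): third position 2-fold.
Codon 4 AAC (Asn): third position 2-fold.
Codon 5 UUC (Phe): third position 2-fold.
Codon 6 CCC (Pro): third position 4-fold.
Four-fold degenerate third positions: 3.

3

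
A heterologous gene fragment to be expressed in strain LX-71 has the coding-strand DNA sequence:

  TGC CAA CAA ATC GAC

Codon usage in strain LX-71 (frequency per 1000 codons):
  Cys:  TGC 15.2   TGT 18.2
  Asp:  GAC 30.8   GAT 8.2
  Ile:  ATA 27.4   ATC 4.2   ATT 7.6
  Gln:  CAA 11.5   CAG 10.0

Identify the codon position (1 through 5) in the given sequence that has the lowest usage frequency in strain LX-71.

Codon 1 TGC (Cys): 15.2 per 1000.
Codon 2 CAA (Gln): 11.5 per 1000.
Codon 3 CAA (Gln): 11.5 per 1000.
Codon 4 ATC (Ile): 4.2 per 1000.
Codon 5 GAC (Asp): 30.8 per 1000.
Lowest frequency is 4.2 at codon 4.

4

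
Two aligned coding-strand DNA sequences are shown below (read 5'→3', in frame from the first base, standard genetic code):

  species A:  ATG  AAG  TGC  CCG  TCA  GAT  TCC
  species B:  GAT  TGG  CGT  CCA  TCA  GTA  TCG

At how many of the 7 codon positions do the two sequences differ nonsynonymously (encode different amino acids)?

4

Codon 1: ATG Met / GAT Asp — nonsynonymous.
Codon 2: AAG Lys / TGG Trp — nonsynonymous.
Codon 3: TGC Cys / CGT Arg — nonsynonymous.
Codon 4: CCG Pro / CCA Pro — synonymous.
Codon 5: TCA Ser / TCA Ser — identical.
Codon 6: GAT Asp / GTA Val — nonsynonymous.
Codon 7: TCC Ser / TCG Ser — synonymous.
Nonsynonymous differences: 4.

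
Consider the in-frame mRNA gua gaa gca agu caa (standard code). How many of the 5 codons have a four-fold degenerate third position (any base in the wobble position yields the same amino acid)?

2

Codon 1 GUA (Val): third position 4-fold.
Codon 2 GAA (Glu): third position 2-fold.
Codon 3 GCA (Ala): third position 4-fold.
Codon 4 AGU (Ser): third position 2-fold.
Codon 5 CAA (Gln): third position 2-fold.
Four-fold degenerate third positions: 2.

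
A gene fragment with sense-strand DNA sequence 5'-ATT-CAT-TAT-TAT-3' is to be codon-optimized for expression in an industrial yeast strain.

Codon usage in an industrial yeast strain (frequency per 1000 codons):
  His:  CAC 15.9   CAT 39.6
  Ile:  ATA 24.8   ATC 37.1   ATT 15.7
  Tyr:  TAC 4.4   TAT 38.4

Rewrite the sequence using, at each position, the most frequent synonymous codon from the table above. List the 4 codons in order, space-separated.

Codon 1 (Ile): best is ATC at 37.1.
Codon 2 (His): best is CAT at 39.6.
Codon 3 (Tyr): best is TAT at 38.4.
Codon 4 (Tyr): best is TAT at 38.4.

ATC CAT TAT TAT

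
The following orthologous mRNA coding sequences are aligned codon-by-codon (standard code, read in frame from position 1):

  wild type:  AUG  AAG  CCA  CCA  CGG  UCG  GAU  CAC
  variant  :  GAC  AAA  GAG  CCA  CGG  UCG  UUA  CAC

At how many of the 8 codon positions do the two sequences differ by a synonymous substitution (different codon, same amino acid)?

1

Codon 1: AUG Met / GAC Asp — nonsynonymous.
Codon 2: AAG Lys / AAA Lys — synonymous.
Codon 3: CCA Pro / GAG Glu — nonsynonymous.
Codon 4: CCA Pro / CCA Pro — identical.
Codon 5: CGG Arg / CGG Arg — identical.
Codon 6: UCG Ser / UCG Ser — identical.
Codon 7: GAU Asp / UUA Leu — nonsynonymous.
Codon 8: CAC His / CAC His — identical.
Synonymous differences: 1.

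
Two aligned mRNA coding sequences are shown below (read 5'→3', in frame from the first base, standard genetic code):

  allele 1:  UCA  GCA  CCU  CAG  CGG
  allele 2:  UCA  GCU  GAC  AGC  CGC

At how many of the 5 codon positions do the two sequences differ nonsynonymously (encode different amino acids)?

Codon 1: UCA Ser / UCA Ser — identical.
Codon 2: GCA Ala / GCU Ala — synonymous.
Codon 3: CCU Pro / GAC Asp — nonsynonymous.
Codon 4: CAG Gln / AGC Ser — nonsynonymous.
Codon 5: CGG Arg / CGC Arg — synonymous.
Nonsynonymous differences: 2.

2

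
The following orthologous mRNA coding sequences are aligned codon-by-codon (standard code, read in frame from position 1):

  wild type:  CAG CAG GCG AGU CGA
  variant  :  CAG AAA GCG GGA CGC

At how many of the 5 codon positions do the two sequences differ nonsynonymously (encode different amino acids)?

2

Codon 1: CAG Gln / CAG Gln — identical.
Codon 2: CAG Gln / AAA Lys — nonsynonymous.
Codon 3: GCG Ala / GCG Ala — identical.
Codon 4: AGU Ser / GGA Gly — nonsynonymous.
Codon 5: CGA Arg / CGC Arg — synonymous.
Nonsynonymous differences: 2.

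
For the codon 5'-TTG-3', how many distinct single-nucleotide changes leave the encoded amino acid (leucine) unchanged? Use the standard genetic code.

2

Position 1: CTG → 1 synonymous.
Position 2: none → 0 synonymous.
Position 3: TTA → 1 synonymous.
Total: 1 + 0 + 1 = 2.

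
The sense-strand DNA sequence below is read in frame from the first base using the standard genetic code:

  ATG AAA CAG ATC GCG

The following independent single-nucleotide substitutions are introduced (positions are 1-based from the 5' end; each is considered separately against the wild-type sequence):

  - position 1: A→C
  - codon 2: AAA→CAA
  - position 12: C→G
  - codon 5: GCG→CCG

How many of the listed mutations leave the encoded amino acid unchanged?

0

Codon 1: ATG (Met) → CTG (Leu) — missense.
Codon 2: AAA (Lys) → CAA (Gln) — missense.
Codon 4: ATC (Ile) → ATG (Met) — missense.
Codon 5: GCG (Ala) → CCG (Pro) — missense.
Synonymous: 0 of 4.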